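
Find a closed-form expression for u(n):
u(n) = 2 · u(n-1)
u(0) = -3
Pure geometric recurrence with ratio 2.
By induction u(n) = u(0) · (2)^n = - 3 \cdot 2^{n}.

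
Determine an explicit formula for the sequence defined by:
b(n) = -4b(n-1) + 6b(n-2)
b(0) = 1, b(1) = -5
Characteristic equation: x² + 4x - 6 = 0.
Discriminant Δ = (-4)² + 4·(6) = 40.
Roots r₁,₂ = (-4 ± √40)/2, so r₁ = -2 + \sqrt{10}, r₂ = - \sqrt{10} - 2.
General solution: b(n) = A·r₁^n + B·r₂^n.
From the initial conditions, A + B = 1 and r₁A + r₂B = -5.
Since r₁ - r₂ = √40: A = (-5 - (1)r₂)/√40 = \frac{1}{2} - \frac{3 \sqrt{10}}{20}, and B = 1 - A = \frac{3 \sqrt{10}}{20} + \frac{1}{2}.
So b(n) = \left(\frac{1}{2} - \frac{3 \sqrt{10}}{20}\right)\left(-2 + \sqrt{10}\right)^n + \left(\frac{3 \sqrt{10}}{20} + \frac{1}{2}\right)\left(- \sqrt{10} - 2\right)^n.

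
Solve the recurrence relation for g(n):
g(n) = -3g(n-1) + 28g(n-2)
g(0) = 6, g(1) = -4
Characteristic equation: x² + 3x - 28 = 0, which factors as (x - (-7))(x - (4)) = 0.
Roots r₁ = -7, r₂ = 4 (distinct).
General solution: g(n) = A·(-7)^n + B·(4)^n.
From g(0) = 6: A + B = 6.
From g(1) = -4: -7A + 4B = -4.
Solving: A = \frac{28}{11}, B = \frac{38}{11}.
So g(n) = \frac{28 \left(-7\right)^{n}}{11} + \frac{38 \cdot 4^{n}}{11}.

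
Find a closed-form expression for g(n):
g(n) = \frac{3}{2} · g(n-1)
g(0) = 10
Pure geometric recurrence with ratio \frac{3}{2}.
By induction g(n) = g(0) · (\frac{3}{2})^n = 10 \left(\frac{3}{2}\right)^{n}.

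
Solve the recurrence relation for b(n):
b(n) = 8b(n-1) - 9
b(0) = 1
First-order linear non-homogeneous.
Homogeneous solution: b_h(n) = A·(8)^n.
Try constant particular solution b_p = K: K = 8K - 9 ⇒ K = \frac{9}{7}.
General: b(n) = A·(8)^n + \frac{9}{7}.
Apply b(0) = 1: A + \frac{9}{7} = 1 ⇒ A = - \frac{2}{7}.
So b(n) = \frac{9}{7} - \frac{2 \cdot 8^{n}}{7}.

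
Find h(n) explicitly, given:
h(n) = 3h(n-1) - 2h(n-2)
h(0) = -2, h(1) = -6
Characteristic equation: x² - 3x + 2 = 0, which factors as (x - (1))(x - (2)) = 0.
Roots r₁ = 1, r₂ = 2 (distinct).
General solution: h(n) = A·(1)^n + B·(2)^n.
From h(0) = -2: A + B = -2.
From h(1) = -6: A + 2B = -6.
Solving: A = 2, B = -4.
So h(n) = 2 - 4 \cdot 2^{n}.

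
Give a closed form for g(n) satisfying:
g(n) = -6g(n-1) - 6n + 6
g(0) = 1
First-order linear with linear forcing.
Homogeneous solution: g_h(n) = A·(-6)^n.
Try particular g_p(n) = pn + q. Substituting:
  pn + q = -6(p(n-1) + q) - 6n + 6.
Matching the n-coefficient: p = -6p - 6 ⇒ p = - \frac{6}{7}.
Matching constants: q = 6p - 6q + 6 ⇒ q = \frac{6}{49}.
General: g(n) = A·(-6)^n - \frac{6 n}{7} + \frac{6}{49}.
Apply g(0) = 1: A + \frac{6}{49} = 1 ⇒ A = \frac{43}{49}.
So g(n) = \frac{43 \left(-6\right)^{n}}{49} - \frac{6 n}{7} + \frac{6}{49}.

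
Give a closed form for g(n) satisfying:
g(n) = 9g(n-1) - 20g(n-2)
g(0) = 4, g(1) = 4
Characteristic equation: x² - 9x + 20 = 0, which factors as (x - (4))(x - (5)) = 0.
Roots r₁ = 4, r₂ = 5 (distinct).
General solution: g(n) = A·(4)^n + B·(5)^n.
From g(0) = 4: A + B = 4.
From g(1) = 4: 4A + 5B = 4.
Solving: A = 16, B = -12.
So g(n) = 16 \cdot 4^{n} - 12 \cdot 5^{n}.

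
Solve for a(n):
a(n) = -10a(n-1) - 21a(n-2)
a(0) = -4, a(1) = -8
Characteristic equation: x² + 10x + 21 = 0, which factors as (x - (-3))(x - (-7)) = 0.
Roots r₁ = -3, r₂ = -7 (distinct).
General solution: a(n) = A·(-3)^n + B·(-7)^n.
From a(0) = -4: A + B = -4.
From a(1) = -8: -3A - 7B = -8.
Solving: A = -9, B = 5.
So a(n) = - 9 \left(-3\right)^{n} + 5 \left(-7\right)^{n}.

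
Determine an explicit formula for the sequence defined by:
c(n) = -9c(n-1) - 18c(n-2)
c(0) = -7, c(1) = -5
Characteristic equation: x² + 9x + 18 = 0, which factors as (x - (-6))(x - (-3)) = 0.
Roots r₁ = -6, r₂ = -3 (distinct).
General solution: c(n) = A·(-6)^n + B·(-3)^n.
From c(0) = -7: A + B = -7.
From c(1) = -5: -6A - 3B = -5.
Solving: A = \frac{26}{3}, B = - \frac{47}{3}.
So c(n) = - \frac{47 \left(-3\right)^{n}}{3} + \frac{26 \left(-6\right)^{n}}{3}.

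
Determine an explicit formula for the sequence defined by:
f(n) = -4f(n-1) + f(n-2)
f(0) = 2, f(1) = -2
Characteristic equation: x² + 4x - 1 = 0.
Discriminant Δ = (-4)² + 4·(1) = 20.
Roots r₁,₂ = (-4 ± √20)/2, so r₁ = -2 + \sqrt{5}, r₂ = - \sqrt{5} - 2.
General solution: f(n) = A·r₁^n + B·r₂^n.
From the initial conditions, A + B = 2 and r₁A + r₂B = -2.
Since r₁ - r₂ = √20: A = (-2 - (2)r₂)/√20 = \frac{\sqrt{5}}{5} + 1, and B = 2 - A = 1 - \frac{\sqrt{5}}{5}.
So f(n) = \left(\frac{\sqrt{5}}{5} + 1\right)\left(-2 + \sqrt{5}\right)^n + \left(1 - \frac{\sqrt{5}}{5}\right)\left(- \sqrt{5} - 2\right)^n.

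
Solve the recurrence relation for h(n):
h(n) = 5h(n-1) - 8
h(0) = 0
First-order linear non-homogeneous.
Homogeneous solution: h_h(n) = A·(5)^n.
Try constant particular solution h_p = K: K = 5K - 8 ⇒ K = 2.
General: h(n) = A·(5)^n + 2.
Apply h(0) = 0: A + 2 = 0 ⇒ A = -2.
So h(n) = 2 - 2 \cdot 5^{n}.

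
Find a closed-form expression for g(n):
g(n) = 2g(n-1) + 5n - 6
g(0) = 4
First-order linear with linear forcing.
Homogeneous solution: g_h(n) = A·(2)^n.
Try particular g_p(n) = pn + q. Substituting:
  pn + q = 2(p(n-1) + q) + 5n - 6.
Matching the n-coefficient: p = 2p + 5 ⇒ p = -5.
Matching constants: q = -2p + 2q - 6 ⇒ q = -4.
General: g(n) = A·(2)^n - 5 n - 4.
Apply g(0) = 4: A - 4 = 4 ⇒ A = 8.
So g(n) = 8 \cdot 2^{n} - 5 n - 4.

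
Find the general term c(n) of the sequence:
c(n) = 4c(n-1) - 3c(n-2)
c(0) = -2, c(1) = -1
Characteristic equation: x² - 4x + 3 = 0, which factors as (x - (1))(x - (3)) = 0.
Roots r₁ = 1, r₂ = 3 (distinct).
General solution: c(n) = A·(1)^n + B·(3)^n.
From c(0) = -2: A + B = -2.
From c(1) = -1: A + 3B = -1.
Solving: A = - \frac{5}{2}, B = \frac{1}{2}.
So c(n) = \frac{3^{n}}{2} - \frac{5}{2}.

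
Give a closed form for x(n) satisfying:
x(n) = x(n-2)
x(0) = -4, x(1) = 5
Characteristic equation: x² - 1 = 0, which factors as (x - (1))(x - (-1)) = 0.
Roots r₁ = 1, r₂ = -1 (distinct).
General solution: x(n) = A·(1)^n + B·(-1)^n.
From x(0) = -4: A + B = -4.
From x(1) = 5: A - B = 5.
Solving: A = \frac{1}{2}, B = - \frac{9}{2}.
So x(n) = \frac{1}{2} - \frac{9 \left(-1\right)^{n}}{2}.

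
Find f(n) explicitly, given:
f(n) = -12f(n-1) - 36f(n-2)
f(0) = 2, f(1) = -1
Characteristic equation: x² + 12x + 36 = 0, which is (x - (-6))².
Repeated root r = -6.
General solution: f(n) = (A + Bn)·(-6)^n.
From f(0) = 2: A = 2.
From f(1) = -1: (A + B)·(-6) = -1 ⇒ B = - \frac{11}{6}.
So f(n) = \left(2 - \frac{11 n}{6}\right) \cdot (-6)^n.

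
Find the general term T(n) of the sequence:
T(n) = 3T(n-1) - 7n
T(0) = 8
First-order linear with linear forcing.
Homogeneous solution: T_h(n) = A·(3)^n.
Try particular T_p(n) = pn + q. Substituting:
  pn + q = 3(p(n-1) + q) - 7n.
Matching the n-coefficient: p = 3p - 7 ⇒ p = \frac{7}{2}.
Matching constants: q = -3p + 3q ⇒ q = \frac{21}{4}.
General: T(n) = A·(3)^n + \frac{7 n}{2} + \frac{21}{4}.
Apply T(0) = 8: A + \frac{21}{4} = 8 ⇒ A = \frac{11}{4}.
So T(n) = \frac{11 \cdot 3^{n}}{4} + \frac{7 n}{2} + \frac{21}{4}.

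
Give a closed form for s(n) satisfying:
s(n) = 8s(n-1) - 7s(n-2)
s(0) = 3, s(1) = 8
Characteristic equation: x² - 8x + 7 = 0, which factors as (x - (1))(x - (7)) = 0.
Roots r₁ = 1, r₂ = 7 (distinct).
General solution: s(n) = A·(1)^n + B·(7)^n.
From s(0) = 3: A + B = 3.
From s(1) = 8: A + 7B = 8.
Solving: A = \frac{13}{6}, B = \frac{5}{6}.
So s(n) = \frac{5 \cdot 7^{n}}{6} + \frac{13}{6}.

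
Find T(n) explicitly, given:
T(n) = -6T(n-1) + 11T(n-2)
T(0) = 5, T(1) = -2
Characteristic equation: x² + 6x - 11 = 0.
Discriminant Δ = (-6)² + 4·(11) = 80.
Roots r₁,₂ = (-6 ± √80)/2, so r₁ = -3 + 2 \sqrt{5}, r₂ = - 2 \sqrt{5} - 3.
General solution: T(n) = A·r₁^n + B·r₂^n.
From the initial conditions, A + B = 5 and r₁A + r₂B = -2.
Since r₁ - r₂ = √80: A = (-2 - (5)r₂)/√80 = \frac{13 \sqrt{5}}{20} + \frac{5}{2}, and B = 5 - A = \frac{5}{2} - \frac{13 \sqrt{5}}{20}.
So T(n) = \left(\frac{13 \sqrt{5}}{20} + \frac{5}{2}\right)\left(-3 + 2 \sqrt{5}\right)^n + \left(\frac{5}{2} - \frac{13 \sqrt{5}}{20}\right)\left(- 2 \sqrt{5} - 3\right)^n.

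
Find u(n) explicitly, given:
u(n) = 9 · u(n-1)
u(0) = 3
Pure geometric recurrence with ratio 9.
By induction u(n) = u(0) · (9)^n = 3 \cdot 9^{n}.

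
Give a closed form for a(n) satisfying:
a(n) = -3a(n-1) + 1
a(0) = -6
First-order linear non-homogeneous.
Homogeneous solution: a_h(n) = A·(-3)^n.
Try constant particular solution a_p = K: K = -3K + 1 ⇒ K = \frac{1}{4}.
General: a(n) = A·(-3)^n + \frac{1}{4}.
Apply a(0) = -6: A + \frac{1}{4} = -6 ⇒ A = - \frac{25}{4}.
So a(n) = \frac{1}{4} - \frac{25 \left(-3\right)^{n}}{4}.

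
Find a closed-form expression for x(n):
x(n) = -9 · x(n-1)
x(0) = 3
Pure geometric recurrence with ratio -9.
By induction x(n) = x(0) · (-9)^n = 3 \left(-9\right)^{n}.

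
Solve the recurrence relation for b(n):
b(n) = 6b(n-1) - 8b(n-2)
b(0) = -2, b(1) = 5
Characteristic equation: x² - 6x + 8 = 0, which factors as (x - (2))(x - (4)) = 0.
Roots r₁ = 2, r₂ = 4 (distinct).
General solution: b(n) = A·(2)^n + B·(4)^n.
From b(0) = -2: A + B = -2.
From b(1) = 5: 2A + 4B = 5.
Solving: A = - \frac{13}{2}, B = \frac{9}{2}.
So b(n) = - \frac{13 \cdot 2^{n}}{2} + \frac{9 \cdot 4^{n}}{2}.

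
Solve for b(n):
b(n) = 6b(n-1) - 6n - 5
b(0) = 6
First-order linear with linear forcing.
Homogeneous solution: b_h(n) = A·(6)^n.
Try particular b_p(n) = pn + q. Substituting:
  pn + q = 6(p(n-1) + q) - 6n - 5.
Matching the n-coefficient: p = 6p - 6 ⇒ p = \frac{6}{5}.
Matching constants: q = -6p + 6q - 5 ⇒ q = \frac{61}{25}.
General: b(n) = A·(6)^n + \frac{6 n}{5} + \frac{61}{25}.
Apply b(0) = 6: A + \frac{61}{25} = 6 ⇒ A = \frac{89}{25}.
So b(n) = \frac{89 \cdot 6^{n}}{25} + \frac{6 n}{5} + \frac{61}{25}.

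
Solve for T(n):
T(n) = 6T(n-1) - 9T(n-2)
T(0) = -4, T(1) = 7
Characteristic equation: x² - 6x + 9 = 0, which is (x - (3))².
Repeated root r = 3.
General solution: T(n) = (A + Bn)·(3)^n.
From T(0) = -4: A = -4.
From T(1) = 7: (A + B)·(3) = 7 ⇒ B = \frac{19}{3}.
So T(n) = \left(\frac{19 n}{3} - 4\right) \cdot (3)^n.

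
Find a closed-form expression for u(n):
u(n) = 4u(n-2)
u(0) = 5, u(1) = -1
Characteristic equation: x² - 4 = 0, which factors as (x - (2))(x - (-2)) = 0.
Roots r₁ = 2, r₂ = -2 (distinct).
General solution: u(n) = A·(2)^n + B·(-2)^n.
From u(0) = 5: A + B = 5.
From u(1) = -1: 2A - 2B = -1.
Solving: A = \frac{9}{4}, B = \frac{11}{4}.
So u(n) = \frac{11 \left(-2\right)^{n}}{4} + \frac{9 \cdot 2^{n}}{4}.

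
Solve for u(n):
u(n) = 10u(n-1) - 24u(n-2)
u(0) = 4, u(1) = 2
Characteristic equation: x² - 10x + 24 = 0, which factors as (x - (6))(x - (4)) = 0.
Roots r₁ = 6, r₂ = 4 (distinct).
General solution: u(n) = A·(6)^n + B·(4)^n.
From u(0) = 4: A + B = 4.
From u(1) = 2: 6A + 4B = 2.
Solving: A = -7, B = 11.
So u(n) = 11 \cdot 4^{n} - 7 \cdot 6^{n}.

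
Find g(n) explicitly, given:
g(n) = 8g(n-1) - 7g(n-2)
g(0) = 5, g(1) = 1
Characteristic equation: x² - 8x + 7 = 0, which factors as (x - (1))(x - (7)) = 0.
Roots r₁ = 1, r₂ = 7 (distinct).
General solution: g(n) = A·(1)^n + B·(7)^n.
From g(0) = 5: A + B = 5.
From g(1) = 1: A + 7B = 1.
Solving: A = \frac{17}{3}, B = - \frac{2}{3}.
So g(n) = \frac{17}{3} - \frac{2 \cdot 7^{n}}{3}.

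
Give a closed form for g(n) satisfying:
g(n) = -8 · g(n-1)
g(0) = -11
Pure geometric recurrence with ratio -8.
By induction g(n) = g(0) · (-8)^n = - 11 \left(-8\right)^{n}.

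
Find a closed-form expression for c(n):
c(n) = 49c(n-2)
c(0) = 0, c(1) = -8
Characteristic equation: x² - 49 = 0, which factors as (x - (-7))(x - (7)) = 0.
Roots r₁ = -7, r₂ = 7 (distinct).
General solution: c(n) = A·(-7)^n + B·(7)^n.
From c(0) = 0: A + B = 0.
From c(1) = -8: -7A + 7B = -8.
Solving: A = \frac{4}{7}, B = - \frac{4}{7}.
So c(n) = \frac{4 \left(-7\right)^{n}}{7} - \frac{4 \cdot 7^{n}}{7}.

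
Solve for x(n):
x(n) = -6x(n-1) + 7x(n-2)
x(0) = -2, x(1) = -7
Characteristic equation: x² + 6x - 7 = 0, which factors as (x - (-7))(x - (1)) = 0.
Roots r₁ = -7, r₂ = 1 (distinct).
General solution: x(n) = A·(-7)^n + B·(1)^n.
From x(0) = -2: A + B = -2.
From x(1) = -7: -7A + B = -7.
Solving: A = \frac{5}{8}, B = - \frac{21}{8}.
So x(n) = \frac{5 \left(-7\right)^{n}}{8} - \frac{21}{8}.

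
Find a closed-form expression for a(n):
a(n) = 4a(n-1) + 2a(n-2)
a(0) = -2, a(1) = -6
Characteristic equation: x² - 4x - 2 = 0.
Discriminant Δ = (4)² + 4·(2) = 24.
Roots r₁,₂ = (4 ± √24)/2, so r₁ = 2 + \sqrt{6}, r₂ = 2 - \sqrt{6}.
General solution: a(n) = A·r₁^n + B·r₂^n.
From the initial conditions, A + B = -2 and r₁A + r₂B = -6.
Since r₁ - r₂ = √24: A = (-6 - (-2)r₂)/√24 = -1 - \frac{\sqrt{6}}{6}, and B = -2 - A = -1 + \frac{\sqrt{6}}{6}.
So a(n) = \left(-1 - \frac{\sqrt{6}}{6}\right)\left(2 + \sqrt{6}\right)^n + \left(-1 + \frac{\sqrt{6}}{6}\right)\left(2 - \sqrt{6}\right)^n.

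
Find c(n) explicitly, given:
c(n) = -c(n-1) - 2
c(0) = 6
First-order linear non-homogeneous.
Homogeneous solution: c_h(n) = A·(-1)^n.
Try constant particular solution c_p = K: K = -K - 2 ⇒ K = -1.
General: c(n) = A·(-1)^n - 1.
Apply c(0) = 6: A - 1 = 6 ⇒ A = 7.
So c(n) = 7 \left(-1\right)^{n} - 1.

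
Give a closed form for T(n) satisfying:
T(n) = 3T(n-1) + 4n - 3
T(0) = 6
First-order linear with linear forcing.
Homogeneous solution: T_h(n) = A·(3)^n.
Try particular T_p(n) = pn + q. Substituting:
  pn + q = 3(p(n-1) + q) + 4n - 3.
Matching the n-coefficient: p = 3p + 4 ⇒ p = -2.
Matching constants: q = -3p + 3q - 3 ⇒ q = - \frac{3}{2}.
General: T(n) = A·(3)^n - 2 n - \frac{3}{2}.
Apply T(0) = 6: A - \frac{3}{2} = 6 ⇒ A = \frac{15}{2}.
So T(n) = \frac{15 \cdot 3^{n}}{2} - 2 n - \frac{3}{2}.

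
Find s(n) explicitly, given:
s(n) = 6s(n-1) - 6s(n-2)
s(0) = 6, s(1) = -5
Characteristic equation: x² - 6x + 6 = 0.
Discriminant Δ = (6)² + 4·(-6) = 12.
Roots r₁,₂ = (6 ± √12)/2, so r₁ = \sqrt{3} + 3, r₂ = 3 - \sqrt{3}.
General solution: s(n) = A·r₁^n + B·r₂^n.
From the initial conditions, A + B = 6 and r₁A + r₂B = -5.
Since r₁ - r₂ = √12: A = (-5 - (6)r₂)/√12 = 3 - \frac{23 \sqrt{3}}{6}, and B = 6 - A = 3 + \frac{23 \sqrt{3}}{6}.
So s(n) = \left(3 - \frac{23 \sqrt{3}}{6}\right)\left(\sqrt{3} + 3\right)^n + \left(3 + \frac{23 \sqrt{3}}{6}\right)\left(3 - \sqrt{3}\right)^n.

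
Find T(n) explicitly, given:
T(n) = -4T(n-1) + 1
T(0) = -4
First-order linear non-homogeneous.
Homogeneous solution: T_h(n) = A·(-4)^n.
Try constant particular solution T_p = K: K = -4K + 1 ⇒ K = \frac{1}{5}.
General: T(n) = A·(-4)^n + \frac{1}{5}.
Apply T(0) = -4: A + \frac{1}{5} = -4 ⇒ A = - \frac{21}{5}.
So T(n) = \frac{1}{5} - \frac{21 \left(-4\right)^{n}}{5}.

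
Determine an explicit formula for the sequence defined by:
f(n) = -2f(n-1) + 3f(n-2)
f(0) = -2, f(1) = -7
Characteristic equation: x² + 2x - 3 = 0, which factors as (x - (1))(x - (-3)) = 0.
Roots r₁ = 1, r₂ = -3 (distinct).
General solution: f(n) = A·(1)^n + B·(-3)^n.
From f(0) = -2: A + B = -2.
From f(1) = -7: A - 3B = -7.
Solving: A = - \frac{13}{4}, B = \frac{5}{4}.
So f(n) = \frac{5 \left(-3\right)^{n}}{4} - \frac{13}{4}.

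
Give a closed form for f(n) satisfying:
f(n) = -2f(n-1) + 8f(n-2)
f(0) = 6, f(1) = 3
Characteristic equation: x² + 2x - 8 = 0, which factors as (x - (-4))(x - (2)) = 0.
Roots r₁ = -4, r₂ = 2 (distinct).
General solution: f(n) = A·(-4)^n + B·(2)^n.
From f(0) = 6: A + B = 6.
From f(1) = 3: -4A + 2B = 3.
Solving: A = \frac{3}{2}, B = \frac{9}{2}.
So f(n) = \frac{3 \left(-4\right)^{n}}{2} + \frac{9 \cdot 2^{n}}{2}.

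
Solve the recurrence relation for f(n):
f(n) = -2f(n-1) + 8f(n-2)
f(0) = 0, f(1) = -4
Characteristic equation: x² + 2x - 8 = 0, which factors as (x - (-4))(x - (2)) = 0.
Roots r₁ = -4, r₂ = 2 (distinct).
General solution: f(n) = A·(-4)^n + B·(2)^n.
From f(0) = 0: A + B = 0.
From f(1) = -4: -4A + 2B = -4.
Solving: A = \frac{2}{3}, B = - \frac{2}{3}.
So f(n) = \frac{2 \left(-4\right)^{n}}{3} - \frac{2 \cdot 2^{n}}{3}.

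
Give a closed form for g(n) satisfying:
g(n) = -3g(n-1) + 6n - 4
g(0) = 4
First-order linear with linear forcing.
Homogeneous solution: g_h(n) = A·(-3)^n.
Try particular g_p(n) = pn + q. Substituting:
  pn + q = -3(p(n-1) + q) + 6n - 4.
Matching the n-coefficient: p = -3p + 6 ⇒ p = \frac{3}{2}.
Matching constants: q = 3p - 3q - 4 ⇒ q = \frac{1}{8}.
General: g(n) = A·(-3)^n + \frac{3 n}{2} + \frac{1}{8}.
Apply g(0) = 4: A + \frac{1}{8} = 4 ⇒ A = \frac{31}{8}.
So g(n) = \frac{31 \left(-3\right)^{n}}{8} + \frac{3 n}{2} + \frac{1}{8}.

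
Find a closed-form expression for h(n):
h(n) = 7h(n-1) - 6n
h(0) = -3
First-order linear with linear forcing.
Homogeneous solution: h_h(n) = A·(7)^n.
Try particular h_p(n) = pn + q. Substituting:
  pn + q = 7(p(n-1) + q) - 6n.
Matching the n-coefficient: p = 7p - 6 ⇒ p = 1.
Matching constants: q = -7p + 7q ⇒ q = \frac{7}{6}.
General: h(n) = A·(7)^n + n + \frac{7}{6}.
Apply h(0) = -3: A + \frac{7}{6} = -3 ⇒ A = - \frac{25}{6}.
So h(n) = - \frac{25 \cdot 7^{n}}{6} + n + \frac{7}{6}.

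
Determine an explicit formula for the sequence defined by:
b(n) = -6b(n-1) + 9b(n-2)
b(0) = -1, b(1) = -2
Characteristic equation: x² + 6x - 9 = 0.
Discriminant Δ = (-6)² + 4·(9) = 72.
Roots r₁,₂ = (-6 ± √72)/2, so r₁ = -3 + 3 \sqrt{2}, r₂ = - 3 \sqrt{2} - 3.
General solution: b(n) = A·r₁^n + B·r₂^n.
From the initial conditions, A + B = -1 and r₁A + r₂B = -2.
Since r₁ - r₂ = √72: A = (-2 - (-1)r₂)/√72 = - \frac{5 \sqrt{2}}{12} - \frac{1}{2}, and B = -1 - A = - \frac{1}{2} + \frac{5 \sqrt{2}}{12}.
So b(n) = \left(- \frac{5 \sqrt{2}}{12} - \frac{1}{2}\right)\left(-3 + 3 \sqrt{2}\right)^n + \left(- \frac{1}{2} + \frac{5 \sqrt{2}}{12}\right)\left(- 3 \sqrt{2} - 3\right)^n.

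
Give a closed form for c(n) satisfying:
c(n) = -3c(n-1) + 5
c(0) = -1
First-order linear non-homogeneous.
Homogeneous solution: c_h(n) = A·(-3)^n.
Try constant particular solution c_p = K: K = -3K + 5 ⇒ K = \frac{5}{4}.
General: c(n) = A·(-3)^n + \frac{5}{4}.
Apply c(0) = -1: A + \frac{5}{4} = -1 ⇒ A = - \frac{9}{4}.
So c(n) = \frac{5}{4} - \frac{9 \left(-3\right)^{n}}{4}.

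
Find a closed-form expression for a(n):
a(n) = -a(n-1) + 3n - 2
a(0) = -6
First-order linear with linear forcing.
Homogeneous solution: a_h(n) = A·(-1)^n.
Try particular a_p(n) = pn + q. Substituting:
  pn + q = -(p(n-1) + q) + 3n - 2.
Matching the n-coefficient: p = -p + 3 ⇒ p = \frac{3}{2}.
Matching constants: q = p - q - 2 ⇒ q = - \frac{1}{4}.
General: a(n) = A·(-1)^n + \frac{3 n}{2} - \frac{1}{4}.
Apply a(0) = -6: A - \frac{1}{4} = -6 ⇒ A = - \frac{23}{4}.
So a(n) = - \frac{23 \left(-1\right)^{n}}{4} + \frac{3 n}{2} - \frac{1}{4}.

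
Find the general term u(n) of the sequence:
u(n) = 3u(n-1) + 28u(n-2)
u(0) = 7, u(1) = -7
Characteristic equation: x² - 3x - 28 = 0, which factors as (x - (-4))(x - (7)) = 0.
Roots r₁ = -4, r₂ = 7 (distinct).
General solution: u(n) = A·(-4)^n + B·(7)^n.
From u(0) = 7: A + B = 7.
From u(1) = -7: -4A + 7B = -7.
Solving: A = \frac{56}{11}, B = \frac{21}{11}.
So u(n) = \frac{56 \left(-4\right)^{n}}{11} + \frac{21 \cdot 7^{n}}{11}.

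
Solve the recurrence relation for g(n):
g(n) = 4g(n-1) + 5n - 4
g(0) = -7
First-order linear with linear forcing.
Homogeneous solution: g_h(n) = A·(4)^n.
Try particular g_p(n) = pn + q. Substituting:
  pn + q = 4(p(n-1) + q) + 5n - 4.
Matching the n-coefficient: p = 4p + 5 ⇒ p = - \frac{5}{3}.
Matching constants: q = -4p + 4q - 4 ⇒ q = - \frac{8}{9}.
General: g(n) = A·(4)^n - \frac{5 n}{3} - \frac{8}{9}.
Apply g(0) = -7: A - \frac{8}{9} = -7 ⇒ A = - \frac{55}{9}.
So g(n) = - \frac{55 \cdot 4^{n}}{9} - \frac{5 n}{3} - \frac{8}{9}.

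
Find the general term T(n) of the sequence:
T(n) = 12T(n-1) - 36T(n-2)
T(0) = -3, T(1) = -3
Characteristic equation: x² - 12x + 36 = 0, which is (x - (6))².
Repeated root r = 6.
General solution: T(n) = (A + Bn)·(6)^n.
From T(0) = -3: A = -3.
From T(1) = -3: (A + B)·(6) = -3 ⇒ B = \frac{5}{2}.
So T(n) = \left(\frac{5 n}{2} - 3\right) \cdot (6)^n.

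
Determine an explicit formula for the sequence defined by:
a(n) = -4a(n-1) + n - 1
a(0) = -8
First-order linear with linear forcing.
Homogeneous solution: a_h(n) = A·(-4)^n.
Try particular a_p(n) = pn + q. Substituting:
  pn + q = -4(p(n-1) + q) + n - 1.
Matching the n-coefficient: p = -4p + 1 ⇒ p = \frac{1}{5}.
Matching constants: q = 4p - 4q - 1 ⇒ q = - \frac{1}{25}.
General: a(n) = A·(-4)^n + \frac{n}{5} - \frac{1}{25}.
Apply a(0) = -8: A - \frac{1}{25} = -8 ⇒ A = - \frac{199}{25}.
So a(n) = - \frac{199 \left(-4\right)^{n}}{25} + \frac{n}{5} - \frac{1}{25}.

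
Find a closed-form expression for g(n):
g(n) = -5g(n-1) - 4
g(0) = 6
First-order linear non-homogeneous.
Homogeneous solution: g_h(n) = A·(-5)^n.
Try constant particular solution g_p = K: K = -5K - 4 ⇒ K = - \frac{2}{3}.
General: g(n) = A·(-5)^n - \frac{2}{3}.
Apply g(0) = 6: A - \frac{2}{3} = 6 ⇒ A = \frac{20}{3}.
So g(n) = \frac{20 \left(-5\right)^{n}}{3} - \frac{2}{3}.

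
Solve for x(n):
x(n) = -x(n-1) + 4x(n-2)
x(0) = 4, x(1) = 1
Characteristic equation: x² + x - 4 = 0.
Discriminant Δ = (-1)² + 4·(4) = 17.
Roots r₁,₂ = (-1 ± √17)/2, so r₁ = - \frac{1}{2} + \frac{\sqrt{17}}{2}, r₂ = - \frac{\sqrt{17}}{2} - \frac{1}{2}.
General solution: x(n) = A·r₁^n + B·r₂^n.
From the initial conditions, A + B = 4 and r₁A + r₂B = 1.
Since r₁ - r₂ = √17: A = (1 - (4)r₂)/√17 = \frac{3 \sqrt{17}}{17} + 2, and B = 4 - A = 2 - \frac{3 \sqrt{17}}{17}.
So x(n) = \left(\frac{3 \sqrt{17}}{17} + 2\right)\left(- \frac{1}{2} + \frac{\sqrt{17}}{2}\right)^n + \left(2 - \frac{3 \sqrt{17}}{17}\right)\left(- \frac{\sqrt{17}}{2} - \frac{1}{2}\right)^n.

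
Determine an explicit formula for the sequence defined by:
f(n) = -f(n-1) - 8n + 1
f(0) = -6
First-order linear with linear forcing.
Homogeneous solution: f_h(n) = A·(-1)^n.
Try particular f_p(n) = pn + q. Substituting:
  pn + q = -(p(n-1) + q) - 8n + 1.
Matching the n-coefficient: p = -p - 8 ⇒ p = -4.
Matching constants: q = p - q + 1 ⇒ q = - \frac{3}{2}.
General: f(n) = A·(-1)^n - 4 n - \frac{3}{2}.
Apply f(0) = -6: A - \frac{3}{2} = -6 ⇒ A = - \frac{9}{2}.
So f(n) = - \frac{9 \left(-1\right)^{n}}{2} - 4 n - \frac{3}{2}.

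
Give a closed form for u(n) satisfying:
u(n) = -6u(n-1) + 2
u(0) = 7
First-order linear non-homogeneous.
Homogeneous solution: u_h(n) = A·(-6)^n.
Try constant particular solution u_p = K: K = -6K + 2 ⇒ K = \frac{2}{7}.
General: u(n) = A·(-6)^n + \frac{2}{7}.
Apply u(0) = 7: A + \frac{2}{7} = 7 ⇒ A = \frac{47}{7}.
So u(n) = \frac{47 \left(-6\right)^{n}}{7} + \frac{2}{7}.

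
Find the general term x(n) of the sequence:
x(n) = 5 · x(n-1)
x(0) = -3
Pure geometric recurrence with ratio 5.
By induction x(n) = x(0) · (5)^n = - 3 \cdot 5^{n}.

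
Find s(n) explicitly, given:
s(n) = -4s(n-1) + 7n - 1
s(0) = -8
First-order linear with linear forcing.
Homogeneous solution: s_h(n) = A·(-4)^n.
Try particular s_p(n) = pn + q. Substituting:
  pn + q = -4(p(n-1) + q) + 7n - 1.
Matching the n-coefficient: p = -4p + 7 ⇒ p = \frac{7}{5}.
Matching constants: q = 4p - 4q - 1 ⇒ q = \frac{23}{25}.
General: s(n) = A·(-4)^n + \frac{7 n}{5} + \frac{23}{25}.
Apply s(0) = -8: A + \frac{23}{25} = -8 ⇒ A = - \frac{223}{25}.
So s(n) = - \frac{223 \left(-4\right)^{n}}{25} + \frac{7 n}{5} + \frac{23}{25}.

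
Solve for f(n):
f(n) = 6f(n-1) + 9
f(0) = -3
First-order linear non-homogeneous.
Homogeneous solution: f_h(n) = A·(6)^n.
Try constant particular solution f_p = K: K = 6K + 9 ⇒ K = - \frac{9}{5}.
General: f(n) = A·(6)^n - \frac{9}{5}.
Apply f(0) = -3: A - \frac{9}{5} = -3 ⇒ A = - \frac{6}{5}.
So f(n) = - \frac{6 \cdot 6^{n}}{5} - \frac{9}{5}.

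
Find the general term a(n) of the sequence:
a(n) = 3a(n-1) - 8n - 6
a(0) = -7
First-order linear with linear forcing.
Homogeneous solution: a_h(n) = A·(3)^n.
Try particular a_p(n) = pn + q. Substituting:
  pn + q = 3(p(n-1) + q) - 8n - 6.
Matching the n-coefficient: p = 3p - 8 ⇒ p = 4.
Matching constants: q = -3p + 3q - 6 ⇒ q = 9.
General: a(n) = A·(3)^n + 4 n + 9.
Apply a(0) = -7: A + 9 = -7 ⇒ A = -16.
So a(n) = - 16 \cdot 3^{n} + 4 n + 9.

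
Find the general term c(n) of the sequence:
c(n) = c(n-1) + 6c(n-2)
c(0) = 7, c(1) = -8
Characteristic equation: x² - x - 6 = 0, which factors as (x - (3))(x - (-2)) = 0.
Roots r₁ = 3, r₂ = -2 (distinct).
General solution: c(n) = A·(3)^n + B·(-2)^n.
From c(0) = 7: A + B = 7.
From c(1) = -8: 3A - 2B = -8.
Solving: A = \frac{6}{5}, B = \frac{29}{5}.
So c(n) = \frac{29 \left(-2\right)^{n}}{5} + \frac{6 \cdot 3^{n}}{5}.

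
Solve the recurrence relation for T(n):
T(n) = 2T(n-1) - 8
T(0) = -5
First-order linear non-homogeneous.
Homogeneous solution: T_h(n) = A·(2)^n.
Try constant particular solution T_p = K: K = 2K - 8 ⇒ K = 8.
General: T(n) = A·(2)^n + 8.
Apply T(0) = -5: A + 8 = -5 ⇒ A = -13.
So T(n) = 8 - 13 \cdot 2^{n}.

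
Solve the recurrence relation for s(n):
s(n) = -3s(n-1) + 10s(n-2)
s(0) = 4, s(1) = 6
Characteristic equation: x² + 3x - 10 = 0, which factors as (x - (2))(x - (-5)) = 0.
Roots r₁ = 2, r₂ = -5 (distinct).
General solution: s(n) = A·(2)^n + B·(-5)^n.
From s(0) = 4: A + B = 4.
From s(1) = 6: 2A - 5B = 6.
Solving: A = \frac{26}{7}, B = \frac{2}{7}.
So s(n) = \frac{2 \left(-5\right)^{n}}{7} + \frac{26 \cdot 2^{n}}{7}.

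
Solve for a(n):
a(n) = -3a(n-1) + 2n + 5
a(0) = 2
First-order linear with linear forcing.
Homogeneous solution: a_h(n) = A·(-3)^n.
Try particular a_p(n) = pn + q. Substituting:
  pn + q = -3(p(n-1) + q) + 2n + 5.
Matching the n-coefficient: p = -3p + 2 ⇒ p = \frac{1}{2}.
Matching constants: q = 3p - 3q + 5 ⇒ q = \frac{13}{8}.
General: a(n) = A·(-3)^n + \frac{n}{2} + \frac{13}{8}.
Apply a(0) = 2: A + \frac{13}{8} = 2 ⇒ A = \frac{3}{8}.
So a(n) = \frac{3 \left(-3\right)^{n}}{8} + \frac{n}{2} + \frac{13}{8}.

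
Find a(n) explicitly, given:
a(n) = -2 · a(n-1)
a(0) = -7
Pure geometric recurrence with ratio -2.
By induction a(n) = a(0) · (-2)^n = - 7 \left(-2\right)^{n}.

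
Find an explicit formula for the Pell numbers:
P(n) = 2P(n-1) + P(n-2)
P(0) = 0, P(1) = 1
This is the Pell sequence.
Characteristic equation: x² - 2x - 1 = 0; roots r₁ = 1 + \sqrt{2}, r₂ = 1 - \sqrt{2}.
General: P(n) = A·r₁^n + B·r₂^n. Solving with P(0)=0, P(1)=1 gives A = \frac{\sqrt{2}}{4}, B = - \frac{\sqrt{2}}{4}.
So P(n) = \frac{\sqrt{2} \left(- \left(1 - \sqrt{2}\right)^{n} + \left(1 + \sqrt{2}\right)^{n}\right)}{4}.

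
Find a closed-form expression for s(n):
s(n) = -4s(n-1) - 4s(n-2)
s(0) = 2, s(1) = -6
Characteristic equation: x² + 4x + 4 = 0, which is (x - (-2))².
Repeated root r = -2.
General solution: s(n) = (A + Bn)·(-2)^n.
From s(0) = 2: A = 2.
From s(1) = -6: (A + B)·(-2) = -6 ⇒ B = 1.
So s(n) = \left(n + 2\right) \cdot (-2)^n.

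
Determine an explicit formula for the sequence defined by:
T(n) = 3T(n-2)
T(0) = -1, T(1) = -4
Characteristic equation: x² - 3 = 0.
Discriminant Δ = (0)² + 4·(3) = 12.
Roots r₁,₂ = (0 ± √12)/2, so r₁ = \sqrt{3}, r₂ = - \sqrt{3}.
General solution: T(n) = A·r₁^n + B·r₂^n.
From the initial conditions, A + B = -1 and r₁A + r₂B = -4.
Since r₁ - r₂ = √12: A = (-4 - (-1)r₂)/√12 = - \frac{2 \sqrt{3}}{3} - \frac{1}{2}, and B = -1 - A = - \frac{1}{2} + \frac{2 \sqrt{3}}{3}.
So T(n) = \left(- \frac{2 \sqrt{3}}{3} - \frac{1}{2}\right)\left(\sqrt{3}\right)^n + \left(- \frac{1}{2} + \frac{2 \sqrt{3}}{3}\right)\left(- \sqrt{3}\right)^n.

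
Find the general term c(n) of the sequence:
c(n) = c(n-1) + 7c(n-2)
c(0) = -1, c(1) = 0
Characteristic equation: x² - x - 7 = 0.
Discriminant Δ = (1)² + 4·(7) = 29.
Roots r₁,₂ = (1 ± √29)/2, so r₁ = \frac{1}{2} + \frac{\sqrt{29}}{2}, r₂ = \frac{1}{2} - \frac{\sqrt{29}}{2}.
General solution: c(n) = A·r₁^n + B·r₂^n.
From the initial conditions, A + B = -1 and r₁A + r₂B = 0.
Since r₁ - r₂ = √29: A = (0 - (-1)r₂)/√29 = - \frac{1}{2} + \frac{\sqrt{29}}{58}, and B = -1 - A = - \frac{1}{2} - \frac{\sqrt{29}}{58}.
So c(n) = \left(- \frac{1}{2} + \frac{\sqrt{29}}{58}\right)\left(\frac{1}{2} + \frac{\sqrt{29}}{2}\right)^n + \left(- \frac{1}{2} - \frac{\sqrt{29}}{58}\right)\left(\frac{1}{2} - \frac{\sqrt{29}}{2}\right)^n.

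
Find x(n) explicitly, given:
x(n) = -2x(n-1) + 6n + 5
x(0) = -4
First-order linear with linear forcing.
Homogeneous solution: x_h(n) = A·(-2)^n.
Try particular x_p(n) = pn + q. Substituting:
  pn + q = -2(p(n-1) + q) + 6n + 5.
Matching the n-coefficient: p = -2p + 6 ⇒ p = 2.
Matching constants: q = 2p - 2q + 5 ⇒ q = 3.
General: x(n) = A·(-2)^n + 2 n + 3.
Apply x(0) = -4: A + 3 = -4 ⇒ A = -7.
So x(n) = - 7 \left(-2\right)^{n} + 2 n + 3.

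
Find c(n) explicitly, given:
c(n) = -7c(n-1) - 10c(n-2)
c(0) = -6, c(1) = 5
Characteristic equation: x² + 7x + 10 = 0, which factors as (x - (-5))(x - (-2)) = 0.
Roots r₁ = -5, r₂ = -2 (distinct).
General solution: c(n) = A·(-5)^n + B·(-2)^n.
From c(0) = -6: A + B = -6.
From c(1) = 5: -5A - 2B = 5.
Solving: A = \frac{7}{3}, B = - \frac{25}{3}.
So c(n) = - \frac{25 \left(-2\right)^{n}}{3} + \frac{7 \left(-5\right)^{n}}{3}.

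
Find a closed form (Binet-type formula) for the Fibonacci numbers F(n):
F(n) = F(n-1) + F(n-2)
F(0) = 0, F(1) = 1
This is the Fibonacci sequence.
Characteristic equation: x² - x - 1 = 0; roots r₁ = \frac{1}{2} + \frac{\sqrt{5}}{2}, r₂ = \frac{1}{2} - \frac{\sqrt{5}}{2}.
General: F(n) = A·r₁^n + B·r₂^n. Solving with F(0)=0, F(1)=1 gives A = \frac{\sqrt{5}}{5}, B = - \frac{\sqrt{5}}{5}.
So F(n) = \frac{2^{- n} \sqrt{5} \left(- \left(1 - \sqrt{5}\right)^{n} + \left(1 + \sqrt{5}\right)^{n}\right)}{5}.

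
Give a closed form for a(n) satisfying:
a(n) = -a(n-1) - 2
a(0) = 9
First-order linear non-homogeneous.
Homogeneous solution: a_h(n) = A·(-1)^n.
Try constant particular solution a_p = K: K = -K - 2 ⇒ K = -1.
General: a(n) = A·(-1)^n - 1.
Apply a(0) = 9: A - 1 = 9 ⇒ A = 10.
So a(n) = 10 \left(-1\right)^{n} - 1.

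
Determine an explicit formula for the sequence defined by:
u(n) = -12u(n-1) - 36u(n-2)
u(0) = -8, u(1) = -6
Characteristic equation: x² + 12x + 36 = 0, which is (x - (-6))².
Repeated root r = -6.
General solution: u(n) = (A + Bn)·(-6)^n.
From u(0) = -8: A = -8.
From u(1) = -6: (A + B)·(-6) = -6 ⇒ B = 9.
So u(n) = \left(9 n - 8\right) \cdot (-6)^n.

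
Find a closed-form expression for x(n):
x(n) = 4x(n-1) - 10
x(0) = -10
First-order linear non-homogeneous.
Homogeneous solution: x_h(n) = A·(4)^n.
Try constant particular solution x_p = K: K = 4K - 10 ⇒ K = \frac{10}{3}.
General: x(n) = A·(4)^n + \frac{10}{3}.
Apply x(0) = -10: A + \frac{10}{3} = -10 ⇒ A = - \frac{40}{3}.
So x(n) = \frac{10}{3} - \frac{40 \cdot 4^{n}}{3}.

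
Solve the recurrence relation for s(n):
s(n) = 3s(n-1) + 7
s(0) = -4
First-order linear non-homogeneous.
Homogeneous solution: s_h(n) = A·(3)^n.
Try constant particular solution s_p = K: K = 3K + 7 ⇒ K = - \frac{7}{2}.
General: s(n) = A·(3)^n - \frac{7}{2}.
Apply s(0) = -4: A - \frac{7}{2} = -4 ⇒ A = - \frac{1}{2}.
So s(n) = - \frac{3^{n}}{2} - \frac{7}{2}.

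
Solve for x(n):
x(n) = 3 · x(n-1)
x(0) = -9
Pure geometric recurrence with ratio 3.
By induction x(n) = x(0) · (3)^n = - 9 \cdot 3^{n}.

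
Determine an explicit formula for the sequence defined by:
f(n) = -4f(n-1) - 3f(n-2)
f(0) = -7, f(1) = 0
Characteristic equation: x² + 4x + 3 = 0, which factors as (x - (-3))(x - (-1)) = 0.
Roots r₁ = -3, r₂ = -1 (distinct).
General solution: f(n) = A·(-3)^n + B·(-1)^n.
From f(0) = -7: A + B = -7.
From f(1) = 0: -3A - B = 0.
Solving: A = \frac{7}{2}, B = - \frac{21}{2}.
So f(n) = - \frac{21 \left(-1\right)^{n}}{2} + \frac{7 \left(-3\right)^{n}}{2}.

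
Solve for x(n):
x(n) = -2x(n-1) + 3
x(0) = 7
First-order linear non-homogeneous.
Homogeneous solution: x_h(n) = A·(-2)^n.
Try constant particular solution x_p = K: K = -2K + 3 ⇒ K = 1.
General: x(n) = A·(-2)^n + 1.
Apply x(0) = 7: A + 1 = 7 ⇒ A = 6.
So x(n) = 6 \left(-2\right)^{n} + 1.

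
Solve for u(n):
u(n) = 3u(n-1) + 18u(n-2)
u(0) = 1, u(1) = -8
Characteristic equation: x² - 3x - 18 = 0, which factors as (x - (6))(x - (-3)) = 0.
Roots r₁ = 6, r₂ = -3 (distinct).
General solution: u(n) = A·(6)^n + B·(-3)^n.
From u(0) = 1: A + B = 1.
From u(1) = -8: 6A - 3B = -8.
Solving: A = - \frac{5}{9}, B = \frac{14}{9}.
So u(n) = \frac{14 \left(-3\right)^{n}}{9} - \frac{5 \cdot 6^{n}}{9}.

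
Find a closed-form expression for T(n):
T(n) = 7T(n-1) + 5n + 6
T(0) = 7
First-order linear with linear forcing.
Homogeneous solution: T_h(n) = A·(7)^n.
Try particular T_p(n) = pn + q. Substituting:
  pn + q = 7(p(n-1) + q) + 5n + 6.
Matching the n-coefficient: p = 7p + 5 ⇒ p = - \frac{5}{6}.
Matching constants: q = -7p + 7q + 6 ⇒ q = - \frac{71}{36}.
General: T(n) = A·(7)^n - \frac{5 n}{6} - \frac{71}{36}.
Apply T(0) = 7: A - \frac{71}{36} = 7 ⇒ A = \frac{323}{36}.
So T(n) = \frac{323 \cdot 7^{n}}{36} - \frac{5 n}{6} - \frac{71}{36}.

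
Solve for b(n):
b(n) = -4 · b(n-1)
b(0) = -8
Pure geometric recurrence with ratio -4.
By induction b(n) = b(0) · (-4)^n = - 8 \left(-4\right)^{n}.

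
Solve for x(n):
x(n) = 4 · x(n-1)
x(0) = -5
Pure geometric recurrence with ratio 4.
By induction x(n) = x(0) · (4)^n = - 5 \cdot 4^{n}.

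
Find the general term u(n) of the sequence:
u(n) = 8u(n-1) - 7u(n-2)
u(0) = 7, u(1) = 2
Characteristic equation: x² - 8x + 7 = 0, which factors as (x - (1))(x - (7)) = 0.
Roots r₁ = 1, r₂ = 7 (distinct).
General solution: u(n) = A·(1)^n + B·(7)^n.
From u(0) = 7: A + B = 7.
From u(1) = 2: A + 7B = 2.
Solving: A = \frac{47}{6}, B = - \frac{5}{6}.
So u(n) = \frac{47}{6} - \frac{5 \cdot 7^{n}}{6}.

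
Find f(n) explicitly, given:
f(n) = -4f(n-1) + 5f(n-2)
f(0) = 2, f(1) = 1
Characteristic equation: x² + 4x - 5 = 0, which factors as (x - (-5))(x - (1)) = 0.
Roots r₁ = -5, r₂ = 1 (distinct).
General solution: f(n) = A·(-5)^n + B·(1)^n.
From f(0) = 2: A + B = 2.
From f(1) = 1: -5A + B = 1.
Solving: A = \frac{1}{6}, B = \frac{11}{6}.
So f(n) = \frac{\left(-5\right)^{n}}{6} + \frac{11}{6}.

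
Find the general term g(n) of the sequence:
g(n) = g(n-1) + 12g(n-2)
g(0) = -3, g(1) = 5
Characteristic equation: x² - x - 12 = 0, which factors as (x - (4))(x - (-3)) = 0.
Roots r₁ = 4, r₂ = -3 (distinct).
General solution: g(n) = A·(4)^n + B·(-3)^n.
From g(0) = -3: A + B = -3.
From g(1) = 5: 4A - 3B = 5.
Solving: A = - \frac{4}{7}, B = - \frac{17}{7}.
So g(n) = - \frac{17 \left(-3\right)^{n}}{7} - \frac{4 \cdot 4^{n}}{7}.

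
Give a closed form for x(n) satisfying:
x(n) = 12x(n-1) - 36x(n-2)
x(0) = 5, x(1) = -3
Characteristic equation: x² - 12x + 36 = 0, which is (x - (6))².
Repeated root r = 6.
General solution: x(n) = (A + Bn)·(6)^n.
From x(0) = 5: A = 5.
From x(1) = -3: (A + B)·(6) = -3 ⇒ B = - \frac{11}{2}.
So x(n) = \left(5 - \frac{11 n}{2}\right) \cdot (6)^n.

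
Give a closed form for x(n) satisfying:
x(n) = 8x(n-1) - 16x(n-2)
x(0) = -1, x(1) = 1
Characteristic equation: x² - 8x + 16 = 0, which is (x - (4))².
Repeated root r = 4.
General solution: x(n) = (A + Bn)·(4)^n.
From x(0) = -1: A = -1.
From x(1) = 1: (A + B)·(4) = 1 ⇒ B = \frac{5}{4}.
So x(n) = \left(\frac{5 n}{4} - 1\right) \cdot (4)^n.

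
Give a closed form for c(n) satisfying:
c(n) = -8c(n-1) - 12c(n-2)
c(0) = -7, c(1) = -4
Characteristic equation: x² + 8x + 12 = 0, which factors as (x - (-2))(x - (-6)) = 0.
Roots r₁ = -2, r₂ = -6 (distinct).
General solution: c(n) = A·(-2)^n + B·(-6)^n.
From c(0) = -7: A + B = -7.
From c(1) = -4: -2A - 6B = -4.
Solving: A = - \frac{23}{2}, B = \frac{9}{2}.
So c(n) = - \frac{23 \left(-2\right)^{n}}{2} + \frac{9 \left(-6\right)^{n}}{2}.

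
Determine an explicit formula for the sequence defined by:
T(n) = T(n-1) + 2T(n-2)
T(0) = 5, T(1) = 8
Characteristic equation: x² - x - 2 = 0, which factors as (x - (2))(x - (-1)) = 0.
Roots r₁ = 2, r₂ = -1 (distinct).
General solution: T(n) = A·(2)^n + B·(-1)^n.
From T(0) = 5: A + B = 5.
From T(1) = 8: 2A - B = 8.
Solving: A = \frac{13}{3}, B = \frac{2}{3}.
So T(n) = \frac{2 \left(-1\right)^{n}}{3} + \frac{13 \cdot 2^{n}}{3}.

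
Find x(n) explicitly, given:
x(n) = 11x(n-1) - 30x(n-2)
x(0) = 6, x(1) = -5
Characteristic equation: x² - 11x + 30 = 0, which factors as (x - (5))(x - (6)) = 0.
Roots r₁ = 5, r₂ = 6 (distinct).
General solution: x(n) = A·(5)^n + B·(6)^n.
From x(0) = 6: A + B = 6.
From x(1) = -5: 5A + 6B = -5.
Solving: A = 41, B = -35.
So x(n) = 41 \cdot 5^{n} - 35 \cdot 6^{n}.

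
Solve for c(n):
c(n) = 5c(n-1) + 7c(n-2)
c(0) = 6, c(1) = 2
Characteristic equation: x² - 5x - 7 = 0.
Discriminant Δ = (5)² + 4·(7) = 53.
Roots r₁,₂ = (5 ± √53)/2, so r₁ = \frac{5}{2} + \frac{\sqrt{53}}{2}, r₂ = \frac{5}{2} - \frac{\sqrt{53}}{2}.
General solution: c(n) = A·r₁^n + B·r₂^n.
From the initial conditions, A + B = 6 and r₁A + r₂B = 2.
Since r₁ - r₂ = √53: A = (2 - (6)r₂)/√53 = 3 - \frac{13 \sqrt{53}}{53}, and B = 6 - A = \frac{13 \sqrt{53}}{53} + 3.
So c(n) = \left(3 - \frac{13 \sqrt{53}}{53}\right)\left(\frac{5}{2} + \frac{\sqrt{53}}{2}\right)^n + \left(\frac{13 \sqrt{53}}{53} + 3\right)\left(\frac{5}{2} - \frac{\sqrt{53}}{2}\right)^n.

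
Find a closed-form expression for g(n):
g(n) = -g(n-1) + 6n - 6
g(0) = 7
First-order linear with linear forcing.
Homogeneous solution: g_h(n) = A·(-1)^n.
Try particular g_p(n) = pn + q. Substituting:
  pn + q = -(p(n-1) + q) + 6n - 6.
Matching the n-coefficient: p = -p + 6 ⇒ p = 3.
Matching constants: q = p - q - 6 ⇒ q = - \frac{3}{2}.
General: g(n) = A·(-1)^n + 3 n - \frac{3}{2}.
Apply g(0) = 7: A - \frac{3}{2} = 7 ⇒ A = \frac{17}{2}.
So g(n) = \frac{17 \left(-1\right)^{n}}{2} + 3 n - \frac{3}{2}.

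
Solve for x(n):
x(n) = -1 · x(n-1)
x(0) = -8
Pure geometric recurrence with ratio -1.
By induction x(n) = x(0) · (-1)^n = - 8 \left(-1\right)^{n}.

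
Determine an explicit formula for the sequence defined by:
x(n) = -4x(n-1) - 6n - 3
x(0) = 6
First-order linear with linear forcing.
Homogeneous solution: x_h(n) = A·(-4)^n.
Try particular x_p(n) = pn + q. Substituting:
  pn + q = -4(p(n-1) + q) - 6n - 3.
Matching the n-coefficient: p = -4p - 6 ⇒ p = - \frac{6}{5}.
Matching constants: q = 4p - 4q - 3 ⇒ q = - \frac{39}{25}.
General: x(n) = A·(-4)^n - \frac{6 n}{5} - \frac{39}{25}.
Apply x(0) = 6: A - \frac{39}{25} = 6 ⇒ A = \frac{189}{25}.
So x(n) = \frac{189 \left(-4\right)^{n}}{25} - \frac{6 n}{5} - \frac{39}{25}.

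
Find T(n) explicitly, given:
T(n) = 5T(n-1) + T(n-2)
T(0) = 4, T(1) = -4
Characteristic equation: x² - 5x - 1 = 0.
Discriminant Δ = (5)² + 4·(1) = 29.
Roots r₁,₂ = (5 ± √29)/2, so r₁ = \frac{5}{2} + \frac{\sqrt{29}}{2}, r₂ = \frac{5}{2} - \frac{\sqrt{29}}{2}.
General solution: T(n) = A·r₁^n + B·r₂^n.
From the initial conditions, A + B = 4 and r₁A + r₂B = -4.
Since r₁ - r₂ = √29: A = (-4 - (4)r₂)/√29 = 2 - \frac{14 \sqrt{29}}{29}, and B = 4 - A = 2 + \frac{14 \sqrt{29}}{29}.
So T(n) = \left(2 - \frac{14 \sqrt{29}}{29}\right)\left(\frac{5}{2} + \frac{\sqrt{29}}{2}\right)^n + \left(2 + \frac{14 \sqrt{29}}{29}\right)\left(\frac{5}{2} - \frac{\sqrt{29}}{2}\right)^n.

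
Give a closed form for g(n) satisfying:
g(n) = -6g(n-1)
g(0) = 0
This is a homogeneous first-order recurrence with ratio -6.
By induction g(n) = g(0) · (-6)^n = 0.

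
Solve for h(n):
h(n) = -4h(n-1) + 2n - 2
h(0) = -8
First-order linear with linear forcing.
Homogeneous solution: h_h(n) = A·(-4)^n.
Try particular h_p(n) = pn + q. Substituting:
  pn + q = -4(p(n-1) + q) + 2n - 2.
Matching the n-coefficient: p = -4p + 2 ⇒ p = \frac{2}{5}.
Matching constants: q = 4p - 4q - 2 ⇒ q = - \frac{2}{25}.
General: h(n) = A·(-4)^n + \frac{2 n}{5} - \frac{2}{25}.
Apply h(0) = -8: A - \frac{2}{25} = -8 ⇒ A = - \frac{198}{25}.
So h(n) = - \frac{198 \left(-4\right)^{n}}{25} + \frac{2 n}{5} - \frac{2}{25}.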